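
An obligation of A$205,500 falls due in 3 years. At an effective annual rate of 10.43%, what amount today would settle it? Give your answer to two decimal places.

PV = 205,500 / (1 + 0.1043)^3 = 205,500 / 1.346670 = 152,598.6212

A$152,598.62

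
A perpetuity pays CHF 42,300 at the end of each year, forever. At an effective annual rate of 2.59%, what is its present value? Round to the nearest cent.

CHF 1,633,204.63

PV = C/r = 42300/0.0259 = 1,633,204.6332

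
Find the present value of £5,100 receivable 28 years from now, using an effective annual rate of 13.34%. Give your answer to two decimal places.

£153.05

PV = 5,100 / (1 + 0.1334)^28 = 5,100 / 33.321906 = 153.0525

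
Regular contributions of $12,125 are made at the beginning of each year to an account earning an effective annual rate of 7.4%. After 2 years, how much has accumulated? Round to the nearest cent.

$27,008.15

FV = 12125 × [(1+0.074)^2 − 1] / 0.074 × (1+i) = 12125 × 2.227476 = 27,008.1465
(Beginning-of-period payments → annuity-due factor ×(1+i).)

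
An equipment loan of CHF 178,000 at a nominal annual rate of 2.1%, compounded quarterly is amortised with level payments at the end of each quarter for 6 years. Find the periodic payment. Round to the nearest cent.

With 4 periods per year: i = 0.00525, n = 24.
Annuity-PV factor = 22.494196; PMT = 178000 / 22.494196 = 7,913.1524

CHF 7,913.15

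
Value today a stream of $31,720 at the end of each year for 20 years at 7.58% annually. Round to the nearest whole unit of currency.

$321,411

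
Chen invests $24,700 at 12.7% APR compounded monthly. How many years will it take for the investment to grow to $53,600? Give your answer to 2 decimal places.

6.13 years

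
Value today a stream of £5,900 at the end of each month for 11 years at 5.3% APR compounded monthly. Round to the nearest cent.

Periodic rate i = 0.053/12 = 0.00441667; n = 11 × 12 = 132 periods.
PV = PMT · [1 − (1+i)^(−n)] / i = 5900 · 99.863043 = 589,191.9547

£589,191.95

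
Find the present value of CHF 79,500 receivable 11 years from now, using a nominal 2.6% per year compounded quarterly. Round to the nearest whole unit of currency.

With 4 periods per year: i = 0.0065, n = 44.
Discount factor = (1+0.0065)^(−44) = 0.751958; PV = 79,500 × 0.751958 = 59,780.6789

CHF 59,781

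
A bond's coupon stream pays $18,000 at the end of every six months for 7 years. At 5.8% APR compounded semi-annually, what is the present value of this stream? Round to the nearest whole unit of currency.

$204,722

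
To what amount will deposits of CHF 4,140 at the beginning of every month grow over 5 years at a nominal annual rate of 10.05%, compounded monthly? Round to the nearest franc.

Periodic rate i = 0.1005/12 = 0.008375; n = 5 × 12 = 60 periods.
Accumulation factor s(60|0.008375) × (1+i) = 78.188879; FV = 4140 × 78.188879 = 323,701.9571
(annuity-due: payments at period start, so ×(1+i).)

CHF 323,702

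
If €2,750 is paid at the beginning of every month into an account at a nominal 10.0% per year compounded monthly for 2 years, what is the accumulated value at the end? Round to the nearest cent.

€73,335.09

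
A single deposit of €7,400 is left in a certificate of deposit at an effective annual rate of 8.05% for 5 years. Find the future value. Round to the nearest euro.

FV = PV·(1+i)^n = 7,400 × 1.472732 = 10,898.2201

€10,898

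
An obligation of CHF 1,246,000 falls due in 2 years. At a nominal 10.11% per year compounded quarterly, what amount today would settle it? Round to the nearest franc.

CHF 1,020,458

Periodic rate i = 0.1011/4 = 0.025275; n = 2 × 4 = 8 periods.
PV = FV·(1+i)^(−n) = 1,246,000 × 0.818987 = 1,020,457.9183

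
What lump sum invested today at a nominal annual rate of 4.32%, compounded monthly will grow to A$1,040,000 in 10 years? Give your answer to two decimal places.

A$675,701.72

With 12 periods per year: i = 0.0036, n = 120.
PV = 1,040,000 / (1 + 0.0036)^120 = 1,040,000 / 1.539141 = 675,701.7165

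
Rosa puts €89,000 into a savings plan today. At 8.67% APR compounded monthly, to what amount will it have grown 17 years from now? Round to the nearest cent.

€386,540.80

i = 0.0867/12 = 0.007225 per month; n = 17·12 = 204.
FV = 89,000 × (1 + 0.007225)^204 = 386,540.7957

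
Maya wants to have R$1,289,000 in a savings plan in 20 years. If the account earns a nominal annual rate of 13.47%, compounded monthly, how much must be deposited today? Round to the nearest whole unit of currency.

R$88,467

Periodic rate i = 0.1347/12 = 0.011225; n = 20 × 12 = 240 periods.
Discount factor = (1+0.011225)^(−240) = 0.068632; PV = 1,289,000 × 0.068632 = 88,467.0241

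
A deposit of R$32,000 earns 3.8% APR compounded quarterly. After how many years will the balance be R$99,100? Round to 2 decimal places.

29.89 years

Periodic rate i = 0.038/4 = 0.0095.
n = ln(99100/32000) / ln(1+0.0095) = ln(3.09687) / 0.009455 = 119.5531 quarters
= 119.5531/4 years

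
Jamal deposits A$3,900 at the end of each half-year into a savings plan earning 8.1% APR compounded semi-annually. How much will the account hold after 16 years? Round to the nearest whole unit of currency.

A$246,753

With 2 periods per year: i = 0.0405, n = 32.
FV = PMT · [(1+i)^n − 1] / i = 3900 · 63.269951 = 246,752.8077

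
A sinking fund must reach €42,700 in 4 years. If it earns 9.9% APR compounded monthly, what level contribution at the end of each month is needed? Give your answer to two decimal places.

€728.66

i = 0.099/12 = 0.00825 per month; n = 4·12 = 48.
PMT = 42700 / ( [(1+0.00825)^48 − 1] / 0.00825 ) = 42700 / 58.600894 = 728.6578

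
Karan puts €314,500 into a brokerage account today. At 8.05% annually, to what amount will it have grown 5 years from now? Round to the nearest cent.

FV = PV·(1+i)^n = 314,500 × 1.472732 = 463,174.3555

€463,174.36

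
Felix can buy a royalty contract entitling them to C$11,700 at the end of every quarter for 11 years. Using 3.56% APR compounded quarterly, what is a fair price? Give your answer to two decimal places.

C$424,425.40

i = 0.0356/4 = 0.0089 per quarter; n = 11·4 = 44.
Annuity factor a(44|0.0089) = 36.275675; PV = 11700 × 36.275675 = 424,425.4031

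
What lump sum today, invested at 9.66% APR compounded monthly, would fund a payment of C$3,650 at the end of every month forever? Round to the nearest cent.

Periodic rate i = 0.0966/12 = 0.00805.
PV = C/r = 3650/0.00805 = 453,416.1491

C$453,416.15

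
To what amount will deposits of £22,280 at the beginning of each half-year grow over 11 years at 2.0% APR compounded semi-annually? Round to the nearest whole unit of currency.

With 2 periods per year: i = 0.01, n = 22.
Accumulation factor s(22|0.01) × (1+i) = 24.716302; FV = 22280 × 24.716302 = 550,679.2049
(annuity-due: payments at period start, so ×(1+i).)

£550,679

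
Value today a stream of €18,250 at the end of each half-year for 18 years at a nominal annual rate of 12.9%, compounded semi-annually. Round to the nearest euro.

€253,129

i = 0.129/2 = 0.0645 per half-year; n = 18·2 = 36.
Annuity factor a(36|0.0645) = 13.870086; PV = 18250 × 13.870086 = 253,129.0632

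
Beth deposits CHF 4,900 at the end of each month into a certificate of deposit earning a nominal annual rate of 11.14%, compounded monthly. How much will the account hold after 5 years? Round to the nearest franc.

CHF 391,093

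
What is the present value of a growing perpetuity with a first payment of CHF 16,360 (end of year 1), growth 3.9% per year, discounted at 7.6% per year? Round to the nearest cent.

PV = D₁/(r − g) = 16360/(0.076 − 0.039) = 442,162.1622

CHF 442,162.16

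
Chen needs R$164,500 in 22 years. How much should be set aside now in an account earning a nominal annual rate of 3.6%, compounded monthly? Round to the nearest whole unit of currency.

i = 0.036/12 = 0.003 per month; n = 22·12 = 264.
Discount factor = (1+0.003)^(−264) = 0.453475; PV = 164,500 × 0.453475 = 74,596.6947

R$74,597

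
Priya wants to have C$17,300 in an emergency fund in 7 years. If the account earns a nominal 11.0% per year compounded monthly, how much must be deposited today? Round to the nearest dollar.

Periodic rate i = 0.11/12 = 0.00916667; n = 7 × 12 = 84 periods.
PV = FV·(1+i)^(−n) = 17,300 × 0.464640 = 8,038.2729

C$8,038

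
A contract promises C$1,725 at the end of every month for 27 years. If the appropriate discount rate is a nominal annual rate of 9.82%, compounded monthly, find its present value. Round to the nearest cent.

C$195,760.92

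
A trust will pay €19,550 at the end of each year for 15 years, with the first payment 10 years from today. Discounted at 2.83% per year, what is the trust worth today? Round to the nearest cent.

Value one period before first payment (t=9): 19550 × [1 − (1+0.0283)^(−15)] / 0.0283 = 19550 × 12.086060 = 236,282.4736
PV₀ = 236,282.4736 / (1+0.0283)^9 = 236,282.4736 / 1.285519 = 183,803.1655

€183,803.17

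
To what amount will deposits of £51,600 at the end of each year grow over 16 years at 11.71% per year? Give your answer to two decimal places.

£2,150,937.04

Accumulation factor s(16|0.1171) = 41.684826; FV = 51600 × 41.684826 = 2,150,937.0440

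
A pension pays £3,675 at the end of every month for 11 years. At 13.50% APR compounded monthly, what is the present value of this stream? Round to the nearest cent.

£252,059.89

i = 0.135/12 = 0.01125 per month; n = 11·12 = 132.
Annuity factor a(132|0.01125) = 68.587726; PV = 3675 × 68.587726 = 252,059.8945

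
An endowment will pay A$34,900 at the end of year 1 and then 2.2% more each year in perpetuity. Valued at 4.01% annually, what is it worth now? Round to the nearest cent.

A$1,928,176.80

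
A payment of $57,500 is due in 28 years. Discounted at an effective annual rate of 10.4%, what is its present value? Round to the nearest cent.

Discount factor = (1+0.104)^(−28) = 0.062642; PV = 57,500 × 0.062642 = 3,601.9177

$3,601.92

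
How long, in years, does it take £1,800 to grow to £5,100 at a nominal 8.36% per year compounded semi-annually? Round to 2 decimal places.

12.72 years

Periodic rate i = 0.0836/2 = 0.0418.
n = ln(5100/1800) / ln(1+0.0418) = ln(2.83333) / 0.040950 = 25.4323 half-years
= 25.4323/2 years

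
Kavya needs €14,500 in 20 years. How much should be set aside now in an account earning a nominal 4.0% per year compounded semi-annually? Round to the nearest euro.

With 2 periods per year: i = 0.02, n = 40.
Discount factor = (1+0.02)^(−40) = 0.452890; PV = 14,500 × 0.452890 = 6,566.9110

€6,567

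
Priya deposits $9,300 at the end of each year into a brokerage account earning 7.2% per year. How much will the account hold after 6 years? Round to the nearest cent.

$66,861.81

FV = PMT · [(1+i)^n − 1] / i = 9300 · 7.189442 = 66,861.8097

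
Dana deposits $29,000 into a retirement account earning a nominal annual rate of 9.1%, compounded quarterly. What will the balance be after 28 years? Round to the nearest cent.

$360,230.66

i = 0.091/4 = 0.02275 per quarter; n = 28·4 = 112.
FV = 29,000 × (1 + 0.02275)^112 = 360,230.6593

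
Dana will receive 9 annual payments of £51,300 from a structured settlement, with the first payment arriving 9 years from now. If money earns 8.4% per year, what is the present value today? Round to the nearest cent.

£165,331.52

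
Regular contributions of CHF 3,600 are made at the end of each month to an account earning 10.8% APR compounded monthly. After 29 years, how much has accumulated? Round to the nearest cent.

With 12 periods per year: i = 0.009, n = 348.
FV = 3600 × [(1+0.009)^348 − 1] / 0.009 = 3600 × 2400.100675 = 8,640,362.4299

CHF 8,640,362.43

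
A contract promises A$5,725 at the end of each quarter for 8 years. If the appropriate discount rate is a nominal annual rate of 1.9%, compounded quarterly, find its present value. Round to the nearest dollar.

A$169,584

Periodic rate i = 0.019/4 = 0.00475; n = 8 × 4 = 32 periods.
Annuity factor a(32|0.00475) = 29.621589; PV = 5725 × 29.621589 = 169,583.5965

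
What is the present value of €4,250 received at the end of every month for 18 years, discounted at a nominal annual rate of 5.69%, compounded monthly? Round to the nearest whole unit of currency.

i = 0.0569/12 = 0.00474167 per month; n = 18·12 = 216.
Annuity factor a(216|0.00474167) = 134.983370; PV = 4250 × 134.983370 = 573,679.3231

€573,679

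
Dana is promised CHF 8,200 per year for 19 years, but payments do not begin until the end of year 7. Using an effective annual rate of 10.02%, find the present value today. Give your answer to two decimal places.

CHF 38,625.20

PV at t=6 (ordinary 19-year annuity): 8200 × a(19|0.1002) = 8200 × 8.353851 = 68,501.5749
PV₀ = 68,501.5749 / (1+0.1002)^6 = 68,501.5749 / 1.773494 = 38,625.1974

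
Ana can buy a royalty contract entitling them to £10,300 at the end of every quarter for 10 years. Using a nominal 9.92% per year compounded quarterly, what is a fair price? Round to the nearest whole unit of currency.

i = 0.0992/4 = 0.0248 per quarter; n = 10·4 = 40.
PV = PMT · [1 − (1+i)^(−n)] / i = 10300 · 25.187538 = 259,431.6411

£259,432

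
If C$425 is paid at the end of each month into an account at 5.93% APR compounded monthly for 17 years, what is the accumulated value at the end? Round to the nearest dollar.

i = 0.0593/12 = 0.00494167 per month; n = 17·12 = 204.
FV = 425 × [(1+0.00494167)^204 − 1] / 0.00494167 = 425 × 350.811658 = 149,094.9548

C$149,095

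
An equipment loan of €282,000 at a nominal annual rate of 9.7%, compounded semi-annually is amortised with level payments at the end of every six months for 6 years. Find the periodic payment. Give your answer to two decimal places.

€31,548.17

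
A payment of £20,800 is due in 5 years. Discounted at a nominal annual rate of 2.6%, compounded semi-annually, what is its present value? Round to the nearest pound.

£18,280

With 2 periods per year: i = 0.013, n = 10.
PV = FV·(1+i)^(−n) = 20,800 × 0.878831 = 18,279.6923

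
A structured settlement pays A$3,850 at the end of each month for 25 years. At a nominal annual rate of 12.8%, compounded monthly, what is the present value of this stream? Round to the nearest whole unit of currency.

A$345,973

i = 0.128/12 = 0.0106667 per month; n = 25·12 = 300.
PV = PMT · [1 − (1+i)^(−n)] / i = 3850 · 89.863232 = 345,973.4437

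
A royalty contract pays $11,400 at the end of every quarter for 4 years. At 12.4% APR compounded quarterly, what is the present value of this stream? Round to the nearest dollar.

i = 0.124/4 = 0.031 per quarter; n = 4·4 = 16.
PV = PMT · [1 − (1+i)^(−n)] / i = 11400 · 12.465610 = 142,107.9509

$142,108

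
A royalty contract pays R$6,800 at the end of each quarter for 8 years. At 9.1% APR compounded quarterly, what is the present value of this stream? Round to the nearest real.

R$153,387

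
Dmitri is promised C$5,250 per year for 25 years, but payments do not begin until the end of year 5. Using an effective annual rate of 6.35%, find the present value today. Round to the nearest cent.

PV at t=4 (ordinary 25-year annuity): 5250 × a(25|0.0635) = 5250 × 12.369026 = 64,937.3857
Discount back 4 years: 64,937.3857 × (1+0.0635)^(−4) = 64,937.3857 × 0.781718 = 50,762.7128

C$50,762.71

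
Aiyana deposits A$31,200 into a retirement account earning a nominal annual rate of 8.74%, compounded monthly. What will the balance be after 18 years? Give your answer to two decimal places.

i = 0.0874/12 = 0.00728333 per month; n = 18·12 = 216.
FV = 31,200 × (1 + 0.00728333)^216 = 149,592.7634

A$149,592.76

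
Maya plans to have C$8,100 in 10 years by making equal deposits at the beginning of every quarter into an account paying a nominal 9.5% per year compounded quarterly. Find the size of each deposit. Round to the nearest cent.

C$120.68

i = 0.095/4 = 0.02375 per quarter; n = 10·4 = 40.
PMT = 8100 / ( [(1+0.02375)^40 − 1] / 0.02375 × (1+i) ) = 8100 / 67.121459 = 120.6768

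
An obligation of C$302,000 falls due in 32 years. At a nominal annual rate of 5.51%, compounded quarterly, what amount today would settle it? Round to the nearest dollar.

C$52,419

i = 0.0551/4 = 0.013775 per quarter; n = 32·4 = 128.
Discount factor = (1+0.013775)^(−128) = 0.173571; PV = 302,000 × 0.173571 = 52,418.5572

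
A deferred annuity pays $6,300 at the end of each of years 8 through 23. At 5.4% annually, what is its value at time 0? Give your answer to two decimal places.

$45,932.44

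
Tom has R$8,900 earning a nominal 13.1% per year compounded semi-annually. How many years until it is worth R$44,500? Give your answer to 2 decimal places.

12.68 years

Periodic rate i = 0.131/2 = 0.0655.
(1+i)^n = 44500/8900 = 5.00000, so n = ln 5.00000 / ln 1.0655 = 25.3678 half-years
= 25.3678/2 years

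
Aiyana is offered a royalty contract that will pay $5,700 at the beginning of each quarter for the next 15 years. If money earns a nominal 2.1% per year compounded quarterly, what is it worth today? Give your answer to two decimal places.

$294,255.70

i = 0.021/4 = 0.00525 per quarter; n = 15·4 = 60.
PV = PMT · [1 − (1+i)^(−n)] / i × (1+i) = 5700 · 51.623807 = 294,255.7008
Payments are at the start of each period, so multiply by (1+i).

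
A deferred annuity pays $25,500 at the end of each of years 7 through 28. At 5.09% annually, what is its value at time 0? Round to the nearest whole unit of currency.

Value one period before first payment (t=6): 25500 × [1 − (1+0.0509)^(−22)] / 0.0509 = 25500 × 13.055665 = 332,919.4492
PV₀ = 332,919.4492 / (1+0.0509)^6 = 332,919.4492 / 1.347002 = 247,155.8050

$247,156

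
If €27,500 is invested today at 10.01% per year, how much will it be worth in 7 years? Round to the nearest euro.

FV = 27,500 × (1 + 0.1001)^7 = 53,623.8321

€53,624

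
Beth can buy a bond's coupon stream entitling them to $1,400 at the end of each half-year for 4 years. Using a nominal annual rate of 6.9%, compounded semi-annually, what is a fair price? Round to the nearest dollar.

$9,644

Periodic rate i = 0.069/2 = 0.0345; n = 4 × 2 = 8 periods.
PV = 1400 × [1 − (1+0.0345)^(−8)] / 0.0345 = 1400 × 6.888323 = 9,643.6516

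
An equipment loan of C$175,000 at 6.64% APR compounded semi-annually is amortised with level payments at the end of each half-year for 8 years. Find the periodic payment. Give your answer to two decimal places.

C$14,274.94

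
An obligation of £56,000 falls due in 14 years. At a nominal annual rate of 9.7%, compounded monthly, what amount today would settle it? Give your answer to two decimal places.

£14,480.62

i = 0.097/12 = 0.00808333 per month; n = 14·12 = 168.
PV = 56,000 / (1 + 0.00808333)^168 = 56,000 / 3.867239 = 14,480.6152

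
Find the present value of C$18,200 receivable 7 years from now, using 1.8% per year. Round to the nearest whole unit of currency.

PV = FV·(1+i)^(−n) = 18,200 × 0.882603 = 16,063.3803

C$16,063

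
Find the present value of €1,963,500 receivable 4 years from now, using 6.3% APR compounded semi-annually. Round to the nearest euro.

€1,532,064

i = 0.063/2 = 0.0315 per half-year; n = 4·2 = 8.
PV = 1,963,500 / (1 + 0.0315)^8 = 1,963,500 / 1.281604 = 1,532,064.4916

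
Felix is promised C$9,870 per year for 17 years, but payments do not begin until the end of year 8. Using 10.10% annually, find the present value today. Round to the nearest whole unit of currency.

Value one period before first payment (t=7): 9870 × [1 − (1+0.101)^(−17)] / 0.101 = 9870 × 7.972159 = 78,685.2092
Discount back 7 years: 78,685.2092 × (1+0.101)^(−7) = 78,685.2092 × 0.509904 = 40,121.9351

C$40,122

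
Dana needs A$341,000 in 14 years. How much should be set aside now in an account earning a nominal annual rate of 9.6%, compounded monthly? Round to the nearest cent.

A$89,409.77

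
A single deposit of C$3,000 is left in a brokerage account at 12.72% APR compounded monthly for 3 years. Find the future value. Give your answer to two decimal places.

Periodic rate i = 0.1272/12 = 0.0106; n = 3 × 12 = 36 periods.
3,000 × (1+0.0106)^36 = 3,000 × 1.461688 = 4,385.0630

C$4,385.06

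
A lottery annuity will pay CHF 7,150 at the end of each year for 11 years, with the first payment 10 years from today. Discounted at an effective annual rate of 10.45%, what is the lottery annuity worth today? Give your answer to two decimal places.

Value one period before first payment (t=9): 7150 × [1 − (1+0.1045)^(−11)] / 0.1045 = 7150 × 6.362660 = 45,493.0180
Discount back 9 years: 45,493.0180 × (1+0.1045)^(−9) = 45,493.0180 × 0.408798 = 18,597.4443

CHF 18,597.44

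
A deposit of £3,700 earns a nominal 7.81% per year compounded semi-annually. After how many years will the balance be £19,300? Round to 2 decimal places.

21.56 years

Periodic rate i = 0.0781/2 = 0.03905.
(1+i)^n = 19300/3700 = 5.21622, so n = ln 5.21622 / ln 1.03905 = 43.1195 half-years
= 43.1195/2 years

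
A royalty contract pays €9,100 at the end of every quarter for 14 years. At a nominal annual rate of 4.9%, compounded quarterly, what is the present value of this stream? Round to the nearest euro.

€367,202

Periodic rate i = 0.049/4 = 0.01225; n = 14 × 4 = 56 periods.
Annuity factor a(56|0.01225) = 40.351870; PV = 9100 × 40.351870 = 367,202.0172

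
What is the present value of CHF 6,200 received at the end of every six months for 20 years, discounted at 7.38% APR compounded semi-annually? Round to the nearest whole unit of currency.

CHF 128,586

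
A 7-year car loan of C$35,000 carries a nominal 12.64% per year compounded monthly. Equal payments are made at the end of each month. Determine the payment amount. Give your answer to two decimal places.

With 12 periods per year: i = 0.0105333, n = 84.
Annuity-PV factor = 55.565377; PMT = 35000 / 55.565377 = 629.8886

C$629.89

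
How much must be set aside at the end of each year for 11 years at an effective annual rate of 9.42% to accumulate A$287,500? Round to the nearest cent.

PMT = 287500 / ( [(1+0.0942)^11 − 1] / 0.0942 ) = 287500 / 17.961044 = 16,006.8648

A$16,006.86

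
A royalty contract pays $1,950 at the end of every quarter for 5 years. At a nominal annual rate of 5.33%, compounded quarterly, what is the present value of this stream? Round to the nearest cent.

$34,038.23

i = 0.0533/4 = 0.013325 per quarter; n = 5·4 = 20.
PV = PMT · [1 − (1+i)^(−n)] / i = 1950 · 17.455504 = 34,038.2337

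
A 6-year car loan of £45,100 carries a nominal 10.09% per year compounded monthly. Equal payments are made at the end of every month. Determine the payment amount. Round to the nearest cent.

With 12 periods per year: i = 0.00840833, n = 72.
Annuity-PV factor = 53.846656; PMT = 45100 / 53.846656 = 837.5636

£837.56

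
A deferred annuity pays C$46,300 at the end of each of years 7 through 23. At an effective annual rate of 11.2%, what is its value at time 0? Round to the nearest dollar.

C$182,671

Value one period before first payment (t=6): 46300 × [1 − (1+0.112)^(−17)] / 0.112 = 46300 × 7.459643 = 345,381.4774
Discount back 6 years: 345,381.4774 × (1+0.112)^(−6) = 345,381.4774 × 0.528897 = 182,671.3000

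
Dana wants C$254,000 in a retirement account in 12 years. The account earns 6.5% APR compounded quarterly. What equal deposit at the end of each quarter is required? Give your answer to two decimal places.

C$3,534.31

With 4 periods per year: i = 0.01625, n = 48.
PMT = 254000 / ( [(1+0.01625)^48 − 1] / 0.01625 ) = 254000 / 71.866950 = 3,534.3089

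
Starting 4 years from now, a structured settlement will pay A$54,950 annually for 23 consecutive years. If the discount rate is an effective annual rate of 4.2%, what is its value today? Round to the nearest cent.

A$707,510.70

PV at t=3 (ordinary 23-year annuity): 54950 × a(23|0.042) = 54950 × 14.566945 = 800,453.6148
Discount back 3 years: 800,453.6148 × (1+0.042)^(−3) = 800,453.6148 × 0.883887 = 707,510.7017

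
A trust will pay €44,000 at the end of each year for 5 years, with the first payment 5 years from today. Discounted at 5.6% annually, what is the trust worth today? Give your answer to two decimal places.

Value one period before first payment (t=4): 44000 × [1 − (1+0.056)^(−5)] / 0.056 = 44000 × 4.258600 = 187,378.3894
Discount back 4 years: 187,378.3894 × (1+0.056)^(−4) = 187,378.3894 × 0.804163 = 150,682.8511

€150,682.85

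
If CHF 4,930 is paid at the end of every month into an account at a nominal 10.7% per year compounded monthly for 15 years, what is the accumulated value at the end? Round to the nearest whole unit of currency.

CHF 2,179,839

Periodic rate i = 0.107/12 = 0.00891667; n = 15 × 12 = 180 periods.
Accumulation factor s(180|0.00891667) = 442.158043; FV = 4930 × 442.158043 = 2,179,839.1508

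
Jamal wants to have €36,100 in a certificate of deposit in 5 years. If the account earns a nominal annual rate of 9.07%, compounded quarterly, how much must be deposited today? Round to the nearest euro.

€23,054

i = 0.0907/4 = 0.022675 per quarter; n = 5·4 = 20.
Discount factor = (1+0.022675)^(−20) = 0.638627; PV = 36,100 × 0.638627 = 23,054.4313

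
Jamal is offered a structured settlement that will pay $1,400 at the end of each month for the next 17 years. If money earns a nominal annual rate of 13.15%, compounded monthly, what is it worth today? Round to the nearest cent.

$113,927.39

i = 0.1315/12 = 0.0109583 per month; n = 17·12 = 204.
PV = 1400 × [1 − (1+0.0109583)^(−204)] / 0.0109583 = 1400 × 81.376704 = 113,927.3857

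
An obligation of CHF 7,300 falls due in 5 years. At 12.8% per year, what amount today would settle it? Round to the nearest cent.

CHF 3,997.40

Discount factor = (1+0.128)^(−5) = 0.547589; PV = 7,300 × 0.547589 = 3,997.3977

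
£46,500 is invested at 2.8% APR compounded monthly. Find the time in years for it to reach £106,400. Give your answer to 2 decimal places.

29.60 years

Periodic rate i = 0.028/12 = 0.00233333.
(1+i)^n = 106400/46500 = 2.28817, so n = ln 2.28817 / ln 1.00233 = 355.1651 months
= 355.1651/12 years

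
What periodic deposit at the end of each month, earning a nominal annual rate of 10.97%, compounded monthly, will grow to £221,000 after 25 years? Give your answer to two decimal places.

£140.95

With 12 periods per year: i = 0.00914167, n = 300.
FV-annuity factor = 1567.931373; PMT = 221000 / 1567.931373 = 140.9500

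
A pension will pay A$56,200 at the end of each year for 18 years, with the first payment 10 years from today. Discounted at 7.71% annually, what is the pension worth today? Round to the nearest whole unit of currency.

PV at t=9 (ordinary 18-year annuity): 56200 × a(18|0.0771) = 56200 × 9.563443 = 537,465.4965
PV₀ = 537,465.4965 / (1+0.0771)^9 = 537,465.4965 / 1.951211 = 275,452.2703

A$275,452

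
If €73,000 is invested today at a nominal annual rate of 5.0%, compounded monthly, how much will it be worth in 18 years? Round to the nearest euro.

€179,216

With 12 periods per year: i = 0.00416667, n = 216.
73,000 × (1+0.00416667)^216 = 73,000 × 2.455008 = 179,215.6149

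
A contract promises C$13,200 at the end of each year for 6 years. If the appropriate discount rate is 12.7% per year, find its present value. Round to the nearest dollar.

C$53,211

Annuity factor a(6|0.127) = 4.031171; PV = 13200 × 4.031171 = 53,211.4638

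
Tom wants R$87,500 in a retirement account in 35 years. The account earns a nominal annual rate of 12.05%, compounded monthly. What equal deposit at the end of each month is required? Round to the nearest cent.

Periodic rate i = 0.1205/12 = 0.0100417; n = 35 × 12 = 420 periods.
FV-annuity factor = 6517.945215; PMT = 87500 / 6517.945215 = 13.4245

R$13.42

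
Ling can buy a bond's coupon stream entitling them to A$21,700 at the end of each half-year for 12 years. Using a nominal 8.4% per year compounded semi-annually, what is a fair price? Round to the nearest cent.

A$324,186.85

Periodic rate i = 0.084/2 = 0.042; n = 12 × 2 = 24 periods.
Annuity factor a(24|0.042) = 14.939486; PV = 21700 × 14.939486 = 324,186.8536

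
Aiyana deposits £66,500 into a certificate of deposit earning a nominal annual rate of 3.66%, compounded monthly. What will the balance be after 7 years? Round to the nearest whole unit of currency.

£85,885

With 12 periods per year: i = 0.00305, n = 84.
FV = 66,500 × (1 + 0.00305)^84 = 85,885.2442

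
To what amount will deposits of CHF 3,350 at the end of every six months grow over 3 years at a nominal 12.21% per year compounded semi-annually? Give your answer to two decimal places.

With 2 periods per year: i = 0.06105, n = 6.
Accumulation factor s(6|0.06105) = 6.993789; FV = 3350 × 6.993789 = 23,429.1943

CHF 23,429.19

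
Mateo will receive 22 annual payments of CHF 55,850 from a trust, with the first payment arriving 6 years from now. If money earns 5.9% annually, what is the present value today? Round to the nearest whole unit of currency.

PV at t=5 (ordinary 22-year annuity): 55850 × a(22|0.059) = 55850 × 12.146990 = 678,409.3852
PV₀ = 678,409.3852 / (1+0.059)^5 = 678,409.3852 / 1.331925 = 509,344.9995

CHF 509,345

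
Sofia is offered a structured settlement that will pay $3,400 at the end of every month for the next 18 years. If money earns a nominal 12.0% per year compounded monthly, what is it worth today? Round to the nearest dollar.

Periodic rate i = 0.12/12 = 0.01; n = 18 × 12 = 216 periods.
PV = PMT · [1 − (1+i)^(−n)] / i = 3400 · 88.343095 = 300,366.5225

$300,367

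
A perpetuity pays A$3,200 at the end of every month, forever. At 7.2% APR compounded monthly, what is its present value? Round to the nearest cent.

A$533,333.33

Periodic rate i = 0.072/12 = 0.006.
PV = PMT / i = 3200 / 0.006 = 533,333.3333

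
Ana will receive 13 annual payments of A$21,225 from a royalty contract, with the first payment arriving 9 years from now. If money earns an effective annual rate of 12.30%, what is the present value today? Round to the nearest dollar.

A$53,119

Value one period before first payment (t=8): 21225 × [1 − (1+0.123)^(−13)] / 0.123 = 21225 × 6.330556 = 134,366.0423
Discount back 8 years: 134,366.0423 × (1+0.123)^(−8) = 134,366.0423 × 0.395332 = 53,119.1938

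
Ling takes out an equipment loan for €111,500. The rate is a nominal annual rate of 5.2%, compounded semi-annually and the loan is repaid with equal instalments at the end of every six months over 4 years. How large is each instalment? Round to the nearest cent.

i = 0.052/2 = 0.026 per half-year; n = 4·2 = 8.
PMT = 111500 / ( [1 − (1+0.026)^(−8)] / 0.026 ) = 111500 / 7.139662 = 15,616.9848

€15,616.98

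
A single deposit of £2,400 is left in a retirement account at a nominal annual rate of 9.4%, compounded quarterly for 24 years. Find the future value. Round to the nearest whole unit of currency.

£22,317

Periodic rate i = 0.094/4 = 0.0235; n = 24 × 4 = 96 periods.
2,400 × (1+0.0235)^96 = 2,400 × 9.298937 = 22,317.4491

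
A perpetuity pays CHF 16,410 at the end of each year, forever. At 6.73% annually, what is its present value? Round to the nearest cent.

CHF 243,833.58

PV = C/r = 16410/0.0673 = 243,833.5810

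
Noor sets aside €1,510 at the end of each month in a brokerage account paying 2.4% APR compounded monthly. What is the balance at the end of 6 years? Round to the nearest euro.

€116,812

Periodic rate i = 0.024/12 = 0.002; n = 6 × 12 = 72 periods.
FV = 1510 × [(1+0.002)^72 − 1] / 0.002 = 1510 × 77.359019 = 116,812.1191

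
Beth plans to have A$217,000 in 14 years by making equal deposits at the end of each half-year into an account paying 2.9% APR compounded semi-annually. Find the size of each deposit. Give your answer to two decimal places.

With 2 periods per year: i = 0.0145, n = 28.
PMT = 217000 / ( [(1+0.0145)^28 − 1] / 0.0145 ) = 217000 / 34.236797 = 6,338.2097

A$6,338.21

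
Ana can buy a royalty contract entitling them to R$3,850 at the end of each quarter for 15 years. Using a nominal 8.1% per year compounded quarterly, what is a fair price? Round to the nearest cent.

i = 0.081/4 = 0.02025 per quarter; n = 15·4 = 60.
PV = PMT · [1 − (1+i)^(−n)] / i = 3850 · 34.551432 = 133,023.0115

R$133,023.01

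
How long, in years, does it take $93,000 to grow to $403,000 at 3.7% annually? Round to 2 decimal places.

n = ln(403000/93000) / ln(1+0.037) = ln(4.33333) / 0.036332 = 40.3595 years

40.36 years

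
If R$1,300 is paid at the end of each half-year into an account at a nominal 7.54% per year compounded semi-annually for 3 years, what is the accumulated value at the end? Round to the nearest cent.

With 2 periods per year: i = 0.0377, n = 6.
Accumulation factor s(6|0.0377) = 6.594742; FV = 1300 × 6.594742 = 8,573.1643

R$8,573.16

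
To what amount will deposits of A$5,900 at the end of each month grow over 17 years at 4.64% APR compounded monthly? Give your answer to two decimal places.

i = 0.0464/12 = 0.00386667 per month; n = 17·12 = 204.
FV = PMT · [(1+i)^n − 1] / i = 5900 · 309.674723 = 1,827,080.8649

A$1,827,080.86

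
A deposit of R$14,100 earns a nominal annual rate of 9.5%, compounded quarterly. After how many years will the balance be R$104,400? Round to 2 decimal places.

21.32 years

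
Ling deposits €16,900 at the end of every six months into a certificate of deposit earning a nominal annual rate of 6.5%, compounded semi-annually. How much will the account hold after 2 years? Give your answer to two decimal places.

€70,967.48

With 2 periods per year: i = 0.0325, n = 4.
FV = 16900 × [(1+0.0325)^4 − 1] / 0.0325 = 16900 × 4.199259 = 70,967.4826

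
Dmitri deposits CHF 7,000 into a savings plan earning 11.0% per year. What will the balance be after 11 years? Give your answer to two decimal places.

CHF 22,062.30

FV = 7,000 × (1 + 0.11)^11 = 22,062.3011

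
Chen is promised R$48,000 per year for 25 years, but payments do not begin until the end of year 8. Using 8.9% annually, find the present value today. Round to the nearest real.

R$261,698

PV at t=7 (ordinary 25-year annuity): 48000 × a(25|0.089) = 48000 × 9.902701 = 475,329.6354
PV₀ = 475,329.6354 / (1+0.089)^7 = 475,329.6354 / 1.816332 = 261,697.5964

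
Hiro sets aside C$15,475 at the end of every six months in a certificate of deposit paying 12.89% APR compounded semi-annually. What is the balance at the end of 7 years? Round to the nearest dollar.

C$335,545

Periodic rate i = 0.1289/2 = 0.06445; n = 7 × 2 = 14 periods.
FV = PMT · [(1+i)^n − 1] / i = 15475 · 21.683057 = 335,545.3059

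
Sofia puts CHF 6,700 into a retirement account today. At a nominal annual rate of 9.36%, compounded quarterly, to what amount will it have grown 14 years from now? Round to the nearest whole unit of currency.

Periodic rate i = 0.0936/4 = 0.0234; n = 14 × 4 = 56 periods.
FV = 6,700 × (1 + 0.0234)^56 = 24,469.0952

CHF 24,469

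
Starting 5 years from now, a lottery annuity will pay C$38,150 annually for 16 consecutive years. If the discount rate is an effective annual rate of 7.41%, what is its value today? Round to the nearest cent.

C$263,561.20

PV at t=4 (ordinary 16-year annuity): 38150 × a(16|0.0741) = 38150 × 9.195298 = 350,800.6085
PV₀ = 350,800.6085 / (1+0.0741)^4 = 350,800.6085 / 1.331002 = 263,561.1972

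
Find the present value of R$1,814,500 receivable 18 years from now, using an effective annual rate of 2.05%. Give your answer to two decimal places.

R$1,259,281.46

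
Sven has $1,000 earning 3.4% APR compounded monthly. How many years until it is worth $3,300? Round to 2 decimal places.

35.17 years

Periodic rate i = 0.034/12 = 0.00283333.
(1+i)^n = 3300/1000 = 3.30000, so n = ln 3.30000 / ln 1.00283 = 421.9811 months
= 421.9811/12 years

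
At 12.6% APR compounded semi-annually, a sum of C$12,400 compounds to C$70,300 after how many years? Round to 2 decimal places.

14.20 years

Periodic rate i = 0.126/2 = 0.063.
n = ln(70300/12400) / ln(1+0.063) = ln(5.66935) / 0.061095 = 28.3996 half-years
= 28.3996/2 years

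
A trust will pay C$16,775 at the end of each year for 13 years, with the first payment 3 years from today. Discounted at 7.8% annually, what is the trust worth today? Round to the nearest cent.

C$115,358.98

Value one period before first payment (t=2): 16775 × [1 − (1+0.078)^(−13)] / 0.078 = 16775 × 7.991465 = 134,056.8253
Discount back 2 years: 134,056.8253 × (1+0.078)^(−2) = 134,056.8253 × 0.860523 = 115,358.9804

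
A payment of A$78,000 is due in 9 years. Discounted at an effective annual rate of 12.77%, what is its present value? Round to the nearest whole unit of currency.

A$26,446

Discount factor = (1+0.1277)^(−9) = 0.339045; PV = 78,000 × 0.339045 = 26,445.5363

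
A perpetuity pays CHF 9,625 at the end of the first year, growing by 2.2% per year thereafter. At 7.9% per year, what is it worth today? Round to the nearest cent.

CHF 168,859.65

PV = PMT / (i − g) = 9625 / (0.079 − 0.022) = 9625 / 0.057000 = 168,859.6491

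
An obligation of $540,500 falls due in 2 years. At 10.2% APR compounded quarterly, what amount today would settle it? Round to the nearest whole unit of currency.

With 4 periods per year: i = 0.0255, n = 8.
PV = 540,500 / (1 + 0.0255)^8 = 540,500 / 1.223166 = 441,886.1408

$441,886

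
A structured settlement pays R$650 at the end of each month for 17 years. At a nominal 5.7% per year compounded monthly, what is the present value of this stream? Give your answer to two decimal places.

Periodic rate i = 0.057/12 = 0.00475; n = 17 × 12 = 204 periods.
Annuity factor a(204|0.00475) = 130.456034; PV = 650 × 130.456034 = 84,796.4220

R$84,796.42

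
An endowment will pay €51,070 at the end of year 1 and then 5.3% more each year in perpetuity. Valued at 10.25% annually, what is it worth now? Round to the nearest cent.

PV = D₁/(r − g) = 51070/(0.1025 − 0.053) = 1,031,717.1717

€1,031,717.17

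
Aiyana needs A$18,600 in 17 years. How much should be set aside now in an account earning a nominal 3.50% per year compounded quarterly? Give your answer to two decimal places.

A$10,285.65

Periodic rate i = 0.035/4 = 0.00875; n = 17 × 4 = 68 periods.
PV = 18,600 / (1 + 0.00875)^68 = 18,600 / 1.808345 = 10,285.6490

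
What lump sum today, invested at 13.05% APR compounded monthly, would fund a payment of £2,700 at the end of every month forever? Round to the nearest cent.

Periodic rate i = 0.1305/12 = 0.010875.
PV = C/r = 2700/0.010875 = 248,275.8621

£248,275.86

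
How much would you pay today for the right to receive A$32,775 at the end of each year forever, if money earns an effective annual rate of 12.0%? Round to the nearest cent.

PV = C/r = 32775/0.12 = 273,125.0000

A$273,125.00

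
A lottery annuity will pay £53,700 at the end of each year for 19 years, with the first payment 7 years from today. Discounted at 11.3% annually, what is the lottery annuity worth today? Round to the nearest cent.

Value one period before first payment (t=6): 53700 × [1 − (1+0.113)^(−19)] / 0.113 = 53700 × 7.692078 = 413,064.5717
PV₀ = 413,064.5717 / (1+0.113)^6 = 413,064.5717 / 1.900951 = 217,293.6132

£217,293.61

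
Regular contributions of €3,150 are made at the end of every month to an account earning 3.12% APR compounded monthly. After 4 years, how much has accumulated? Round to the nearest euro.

€160,818

With 12 periods per year: i = 0.0026, n = 48.
FV = 3150 × [(1+0.0026)^48 − 1] / 0.0026 = 3150 × 51.053221 = 160,817.6450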